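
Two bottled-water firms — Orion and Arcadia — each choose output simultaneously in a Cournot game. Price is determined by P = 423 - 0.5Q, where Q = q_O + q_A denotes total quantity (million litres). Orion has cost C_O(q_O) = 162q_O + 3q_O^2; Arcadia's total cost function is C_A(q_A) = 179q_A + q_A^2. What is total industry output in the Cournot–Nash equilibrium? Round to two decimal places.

107.88

Orion's profit: π_O = (423 - 0.5Q)q_O - (162q_O + 3q_O²). Setting ∂π_O/∂q_O = 0: 261 - 7q_O - (1/2)(q_A) = 0.
Arcadia's first-order condition: 244 - 3q_A - (1/2)(q_O) = 0.
Best responses: q_O = (261 - (1/2)q_A)/7, q_A = (244 - (1/2)q_O)/3.
Solving the pair: q_O = 31.8554, q_A = 76.0241.
Total output Q = 31.8554 + 76.0241 = 107.8795.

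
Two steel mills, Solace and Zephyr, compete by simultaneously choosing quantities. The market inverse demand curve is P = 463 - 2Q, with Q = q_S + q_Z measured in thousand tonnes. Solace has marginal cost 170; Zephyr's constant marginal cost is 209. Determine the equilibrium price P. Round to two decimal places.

Solace's profit: π_S = (463 - 2Q)q_S - (170q_S). Setting ∂π_S/∂q_S = 0: 293 - 4q_S - 2(q_Z) = 0.
Zephyr's profit: π_Z = (463 - 2Q)q_Z - (209q_Z). Setting ∂π_Z/∂q_Z = 0: 254 - 4q_Z - 2(q_S) = 0.
Rearranging gives the reaction functions q_S = (293 - 2q_Z)/4 and q_Z = (254 - 2q_S)/4.
Substituting one into the other gives q_S = 166/3 and q_Z = 215/6.
Total output Q = 547/6, so price P = 463 - 2·(547/6) = 842/3.

280.67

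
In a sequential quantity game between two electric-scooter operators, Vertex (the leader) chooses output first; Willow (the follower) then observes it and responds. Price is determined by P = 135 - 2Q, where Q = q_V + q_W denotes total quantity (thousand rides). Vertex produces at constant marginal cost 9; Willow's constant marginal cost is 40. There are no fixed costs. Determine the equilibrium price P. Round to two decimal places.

The follower Willow best-responds to any q_V: π_W = (135 - 2Q)q_W - 40q_W.
Setting the follower's marginal profit to zero, 95 - 2q_V - 4q_W = 0, i.e. q_W = (95 - 2q_V)/4.
The leader anticipates this reaction. Substituting into P = 135 - 2Q gives P = 175/2 - q_V, so π_V = (175/2 - q_V)q_V - 9q_V.
Leader FOC: 157/2 - 2q_V = 0, so q_V = 157/4.
Then q_W = (95 - 2·(157/4))/4 = 33/8.
Total output Q = 347/8, so price P = 135 - 2·(347/8) = 193/4.

48.25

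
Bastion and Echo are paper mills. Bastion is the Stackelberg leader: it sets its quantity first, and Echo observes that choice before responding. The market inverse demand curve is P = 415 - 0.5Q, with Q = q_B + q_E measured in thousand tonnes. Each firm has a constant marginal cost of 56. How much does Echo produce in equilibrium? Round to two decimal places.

The follower Echo best-responds to any q_B: π_E = (415 - 0.5Q)q_E - 56q_E.
Follower FOC: 359 - (1/2)q_B - q_E = 0, so q_E(q_B) = (359 - (1/2)q_B).
Bastion substitutes q_E(q_B) into its own profit: π_B = q_B(415 - (1/2)q_B - (359 - (1/2)q_B)/2) - 56q_B = (471/2 - (1/4)q_B)q_B - 56q_B.
Maximising: ∂π_B/∂q_B = 359/2 - (1/2)q_B = 0, giving q_B = 359.
Then q_E = (359 - (1/2)·359) = 359/2.

179.50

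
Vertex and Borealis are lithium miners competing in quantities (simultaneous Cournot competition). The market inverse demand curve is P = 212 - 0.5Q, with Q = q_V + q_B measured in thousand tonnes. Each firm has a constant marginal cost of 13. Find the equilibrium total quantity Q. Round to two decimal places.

Each firm earns π_i = (212 - 0.5Q)q_i - 13q_i.
First-order condition (treating rivals' output as given): 199 - q_i - (1/2)q_j = 0.
With identical firms every q_j equals q_i, so q_j = q_i and 199 = (3/2)q_i, giving q_i = 398/3.
Total output Q = 398/3 + 398/3 = 796/3.

265.33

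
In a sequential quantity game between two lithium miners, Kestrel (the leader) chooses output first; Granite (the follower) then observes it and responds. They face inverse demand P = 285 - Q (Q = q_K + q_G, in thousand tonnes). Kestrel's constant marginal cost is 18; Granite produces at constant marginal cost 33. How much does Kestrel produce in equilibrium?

Solve by backward induction. Given q_K, the follower Granite maximises π_G = (285 - q_K - q_G)q_G - 33q_G.
Setting the follower's marginal profit to zero, 252 - q_K - 2q_G = 0, i.e. q_G = (252 - q_K)/2.
Kestrel substitutes q_G(q_K) into its own profit: π_K = q_K(285 - q_K - (252 - q_K)/2) - 18q_K = (159 - (1/2)q_K)q_K - 18q_K.
The leader's first-order condition 141 - q_K = 0 yields q_K = 141.
Then q_G = (252 - 141)/2 = 111/2.

141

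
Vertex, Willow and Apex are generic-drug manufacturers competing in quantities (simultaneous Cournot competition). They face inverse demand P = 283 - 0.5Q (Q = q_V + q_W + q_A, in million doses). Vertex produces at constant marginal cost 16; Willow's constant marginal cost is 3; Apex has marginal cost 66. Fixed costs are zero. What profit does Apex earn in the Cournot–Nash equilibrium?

1352

Vertex's profit: π_V = (283 - 0.5Q)q_V - (16q_V). Setting ∂π_V/∂q_V = 0: 267 - q_V - (1/2)(q_W + q_A) = 0.
Willow's first-order condition: 280 - q_W - (1/2)(q_V + q_A) = 0.
Apex's first-order condition: 217 - q_A - (1/2)(q_V + q_W) = 0.
Summing all 3 equations gives 764 − 2Q = 0, hence Q = 382.
Back-substituting: q_V = (267 − 191)/(1/2) = 152, q_W = (280 − 191)/(1/2) = 178, q_A = (217 − 191)/(1/2) = 52.
Price P = 283 - (1/2)·382 = 92.
Apex's profit: (92 - 66)·52 = 1352.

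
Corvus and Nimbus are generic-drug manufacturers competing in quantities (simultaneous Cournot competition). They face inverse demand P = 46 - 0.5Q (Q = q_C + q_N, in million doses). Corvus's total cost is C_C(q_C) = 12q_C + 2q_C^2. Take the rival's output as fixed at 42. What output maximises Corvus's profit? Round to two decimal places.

With the rival's output fixed at 42, Corvus's profit is π_C = (46 - (1/2)·42 - (1/2)q_C)q_C - (12q_C + 2q_C²) = (25 - (1/2)q_C)q_C - (12q_C + 2q_C²).
∂π_C/∂q_C = 13 - 5q_C = 0, so q_C = 13/5.

2.60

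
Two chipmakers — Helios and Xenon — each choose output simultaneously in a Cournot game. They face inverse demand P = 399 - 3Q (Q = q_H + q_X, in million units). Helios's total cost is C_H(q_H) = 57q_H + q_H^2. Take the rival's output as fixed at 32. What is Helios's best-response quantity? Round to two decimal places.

With the rival's output fixed at 32, Helios's profit is π_H = (399 - 3·32 - 3q_H)q_H - (57q_H + q_H²) = (303 - 3q_H)q_H - (57q_H + q_H²).
∂π_H/∂q_H = 246 - 8q_H = 0, so q_H = 123/4.

30.75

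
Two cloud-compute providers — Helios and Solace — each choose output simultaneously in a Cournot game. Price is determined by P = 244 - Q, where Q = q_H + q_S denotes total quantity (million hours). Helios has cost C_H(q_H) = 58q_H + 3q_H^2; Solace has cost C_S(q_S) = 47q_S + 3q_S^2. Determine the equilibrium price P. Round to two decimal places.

Helios's profit: π_H = (244 - Q)q_H - (58q_H + 3q_H²). Setting ∂π_H/∂q_H = 0: 186 - 8q_H - (q_S) = 0.
Solace's first-order condition: 197 - 8q_S - (q_H) = 0.
Rearranging gives the reaction functions q_H = (186 - q_S)/8 and q_S = (197 - q_H)/8.
Solving the pair: q_H = 1291/63, q_S = 1390/63.
Total output Q = 383/9, so price P = 244 - 383/9 = 1813/9.

201.44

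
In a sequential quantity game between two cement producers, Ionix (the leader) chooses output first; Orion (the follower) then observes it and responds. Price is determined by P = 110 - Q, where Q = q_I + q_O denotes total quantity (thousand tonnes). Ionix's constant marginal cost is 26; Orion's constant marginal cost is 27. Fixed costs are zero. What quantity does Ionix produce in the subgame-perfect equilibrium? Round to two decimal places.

Solve by backward induction. Given q_I, the follower Orion maximises π_O = (110 - q_I - q_O)q_O - 27q_O.
Setting the follower's marginal profit to zero, 83 - q_I - 2q_O = 0, i.e. q_O = (83 - q_I)/2.
The leader anticipates this reaction. Substituting into P = 110 - Q gives P = 137/2 - (1/2)q_I, so π_I = (137/2 - (1/2)q_I)q_I - 26q_I.
Maximising: ∂π_I/∂q_I = 85/2 - q_I = 0, giving q_I = 85/2.
Then q_O = (83 - 85/2)/2 = 81/4.

42.50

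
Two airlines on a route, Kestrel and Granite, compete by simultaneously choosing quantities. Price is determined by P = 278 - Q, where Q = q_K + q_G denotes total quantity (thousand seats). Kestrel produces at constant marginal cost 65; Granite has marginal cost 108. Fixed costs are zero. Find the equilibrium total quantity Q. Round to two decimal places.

127.67

Kestrel's profit: π_K = (278 - Q)q_K - (65q_K). Setting ∂π_K/∂q_K = 0: 213 - 2q_K - (q_G) = 0.
Granite's first-order condition: 170 - 2q_G - (q_K) = 0.
Best responses: q_K = (213 - q_G)/2, q_G = (170 - q_K)/2.
Solving the pair: q_K = 256/3, q_G = 127/3.
Total output Q = 256/3 + 127/3 = 383/3.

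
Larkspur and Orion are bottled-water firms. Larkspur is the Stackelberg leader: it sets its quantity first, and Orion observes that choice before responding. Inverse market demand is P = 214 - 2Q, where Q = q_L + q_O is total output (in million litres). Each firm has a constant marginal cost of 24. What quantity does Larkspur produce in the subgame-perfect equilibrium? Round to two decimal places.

The follower Orion best-responds to any q_L: π_O = (214 - 2Q)q_O - 24q_O.
Setting the follower's marginal profit to zero, 190 - 2q_L - 4q_O = 0, i.e. q_O = (190 - 2q_L)/4.
The leader anticipates this reaction. Substituting into P = 214 - 2Q gives P = 119 - q_L, so π_L = (119 - q_L)q_L - 24q_L.
Leader FOC: 95 - 2q_L = 0, so q_L = 95/2.
Then q_O = (190 - 2·(95/2))/4 = 95/4.

47.50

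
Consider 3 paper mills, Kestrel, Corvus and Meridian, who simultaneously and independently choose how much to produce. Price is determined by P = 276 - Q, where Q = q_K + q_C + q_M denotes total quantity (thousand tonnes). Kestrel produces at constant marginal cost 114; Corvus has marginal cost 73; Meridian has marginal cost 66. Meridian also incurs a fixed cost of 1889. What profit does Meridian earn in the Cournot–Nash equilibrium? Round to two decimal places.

Kestrel's profit: π_K = (276 - Q)q_K - (114q_K). Setting ∂π_K/∂q_K = 0: 162 - 2q_K - (q_C + q_M) = 0.
Corvus's profit: π_C = (276 - Q)q_C - (73q_C). Setting ∂π_C/∂q_C = 0: 203 - 2q_C - (q_K + q_M) = 0.
Meridian's first-order condition: 210 - 2q_M - (q_K + q_C) = 0.
Adding the 3 first-order conditions: 575 − 4Q = 0, so Q = 575/4.
Back-substituting: q_K = (162 − 575/4) = 73/4, q_C = (203 − 575/4) = 237/4, q_M = (210 − 575/4) = 265/4.
Price P = 276 - 575/4 = 529/4.
Meridian's profit: (529/4 - 66)·(265/4) - 1889 = 2500.0625.

2500.06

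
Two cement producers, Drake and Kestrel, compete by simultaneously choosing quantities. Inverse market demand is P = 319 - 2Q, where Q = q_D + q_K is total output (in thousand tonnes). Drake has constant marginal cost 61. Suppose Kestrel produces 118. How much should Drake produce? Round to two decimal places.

5.50

With the rival's output fixed at 118, Drake's profit is π_D = (319 - 2·118 - 2q_D)q_D - (61q_D) = (83 - 2q_D)q_D - (61q_D).
∂π_D/∂q_D = 22 - 4q_D = 0, so q_D = 11/2.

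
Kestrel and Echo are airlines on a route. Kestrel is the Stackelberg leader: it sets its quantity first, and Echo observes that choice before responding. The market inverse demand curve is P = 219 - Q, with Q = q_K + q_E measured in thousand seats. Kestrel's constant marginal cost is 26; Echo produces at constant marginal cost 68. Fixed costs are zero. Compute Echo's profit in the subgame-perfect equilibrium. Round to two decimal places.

280.56

The follower Echo best-responds to any q_K: π_E = (219 - Q)q_E - 68q_E.
∂π_E/∂q_E = 151 - q_K - 2q_E = 0 gives the reaction function q_E = (151 - q_K)/2.
Kestrel substitutes q_E(q_K) into its own profit: π_K = q_K(219 - q_K - (151 - q_K)/2) - 26q_K = (287/2 - (1/2)q_K)q_K - 26q_K.
The leader's first-order condition 235/2 - q_K = 0 yields q_K = 235/2.
Then q_E = (151 - 235/2)/2 = 67/4.
Price P = 219 - 537/4 = 339/4.
Echo's profit: (339/4 - 68)·(67/4) = 280.5625.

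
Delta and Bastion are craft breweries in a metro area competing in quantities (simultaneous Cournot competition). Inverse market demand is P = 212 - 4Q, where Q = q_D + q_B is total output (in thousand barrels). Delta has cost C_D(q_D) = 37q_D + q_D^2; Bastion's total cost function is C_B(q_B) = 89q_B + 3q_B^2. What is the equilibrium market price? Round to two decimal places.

Delta's profit: π_D = (212 - 4Q)q_D - (37q_D + q_D²). Setting ∂π_D/∂q_D = 0: 175 - 10q_D - 4(q_B) = 0.
Bastion's profit: π_B = (212 - 4Q)q_B - (89q_B + 3q_B²). Setting ∂π_B/∂q_B = 0: 123 - 14q_B - 4(q_D) = 0.
So q_D = (175 - 4q_B)/10 and q_B = (123 - 4q_D)/14.
Solving the pair: q_D = 979/62, q_B = 265/62.
Total output Q = 622/31, so price P = 212 - 4·(622/31) = 131.7419.

131.74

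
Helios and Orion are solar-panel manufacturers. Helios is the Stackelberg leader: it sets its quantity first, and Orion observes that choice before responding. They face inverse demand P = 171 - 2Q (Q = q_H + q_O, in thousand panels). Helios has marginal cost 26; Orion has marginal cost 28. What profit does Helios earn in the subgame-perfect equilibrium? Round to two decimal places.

1350.56

The follower Orion best-responds to any q_H: π_O = (171 - 2Q)q_O - 28q_O.
Follower FOC: 143 - 2q_H - 4q_O = 0, so q_O(q_H) = (143 - 2q_H)/4.
Helios substitutes q_O(q_H) into its own profit: π_H = q_H(171 - 2q_H - (143 - 2q_H)/2) - 26q_H = (199/2 - q_H)q_H - 26q_H.
Leader FOC: 147/2 - 2q_H = 0, so q_H = 147/4.
Then q_O = (143 - 2·(147/4))/4 = 139/8.
Price P = 171 - 2·(433/8) = 251/4.
Helios's profit: (251/4 - 26)·(147/4) = 1350.5625.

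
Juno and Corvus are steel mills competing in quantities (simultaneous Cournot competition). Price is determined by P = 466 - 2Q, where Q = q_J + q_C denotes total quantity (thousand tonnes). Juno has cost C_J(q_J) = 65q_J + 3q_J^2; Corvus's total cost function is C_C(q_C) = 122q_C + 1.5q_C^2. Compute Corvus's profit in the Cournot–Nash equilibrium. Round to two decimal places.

5591.52

Juno's profit: π_J = (466 - 2Q)q_J - (65q_J + 3q_J²). Setting ∂π_J/∂q_J = 0: 401 - 10q_J - 2(q_C) = 0.
Corvus's first-order condition: 344 - 7q_C - 2(q_J) = 0.
Rearranging gives the reaction functions q_J = (401 - 2q_C)/10 and q_C = (344 - 2q_J)/7.
Solving the pair: q_J = 32.1061, q_C = 1319/33.
Price P = 466 - 2·72.0758 = 321.8485.
Corvus's profit: 321.8485·(1319/33) - 122·(1319/33) - (3/2)(1319/33)² = 5591.5184.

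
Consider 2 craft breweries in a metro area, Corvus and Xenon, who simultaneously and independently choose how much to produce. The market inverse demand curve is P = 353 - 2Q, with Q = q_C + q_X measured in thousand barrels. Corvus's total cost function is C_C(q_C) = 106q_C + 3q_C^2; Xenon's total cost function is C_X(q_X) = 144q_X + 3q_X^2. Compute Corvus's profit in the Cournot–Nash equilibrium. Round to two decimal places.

Corvus's profit: π_C = (353 - 2Q)q_C - (106q_C + 3q_C²). Setting ∂π_C/∂q_C = 0: 247 - 10q_C - 2(q_X) = 0.
Xenon's profit: π_X = (353 - 2Q)q_X - (144q_X + 3q_X²). Setting ∂π_X/∂q_X = 0: 209 - 10q_X - 2(q_C) = 0.
So q_C = (247 - 2q_X)/10 and q_X = (209 - 2q_C)/10.
Solving the pair: q_C = 171/8, q_X = 133/8.
Price P = 353 - 2·38 = 277.
Corvus's profit: 277·(171/8) - 106·(171/8) - 3(171/8)² = 2284.4531.

2284.45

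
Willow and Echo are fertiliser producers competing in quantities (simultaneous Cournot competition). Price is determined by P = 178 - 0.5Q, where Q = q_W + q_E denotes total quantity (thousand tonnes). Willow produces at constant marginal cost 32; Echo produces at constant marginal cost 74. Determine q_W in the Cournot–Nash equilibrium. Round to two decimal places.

Willow's profit: π_W = (178 - 0.5Q)q_W - (32q_W). Setting ∂π_W/∂q_W = 0: 146 - q_W - (1/2)(q_E) = 0.
Echo's profit: π_E = (178 - 0.5Q)q_E - (74q_E). Setting ∂π_E/∂q_E = 0: 104 - q_E - (1/2)(q_W) = 0.
Rearranging gives the reaction functions q_W = (146 - (1/2)q_E) and q_E = (104 - (1/2)q_W).
Solving the pair: q_W = 376/3, q_E = 124/3.

125.33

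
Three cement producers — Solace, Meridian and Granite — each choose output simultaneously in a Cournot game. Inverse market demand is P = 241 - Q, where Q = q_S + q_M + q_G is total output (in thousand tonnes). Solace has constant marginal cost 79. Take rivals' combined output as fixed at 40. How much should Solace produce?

With rivals' combined output fixed at 40, Solace's profit is π_S = (241 - 40 - q_S)q_S - (79q_S) = (201 - q_S)q_S - (79q_S).
∂π_S/∂q_S = 122 - 2q_S = 0, so q_S = 61.

61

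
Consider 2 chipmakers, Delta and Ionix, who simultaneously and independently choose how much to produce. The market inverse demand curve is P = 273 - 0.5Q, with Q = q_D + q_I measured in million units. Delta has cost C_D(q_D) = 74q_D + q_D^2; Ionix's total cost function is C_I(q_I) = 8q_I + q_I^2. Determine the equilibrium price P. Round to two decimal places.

206.71

Delta's profit: π_D = (273 - 0.5Q)q_D - (74q_D + q_D²). Setting ∂π_D/∂q_D = 0: 199 - 3q_D - (1/2)(q_I) = 0.
Ionix's profit: π_I = (273 - 0.5Q)q_I - (8q_I + q_I²). Setting ∂π_I/∂q_I = 0: 265 - 3q_I - (1/2)(q_D) = 0.
So q_D = (199 - (1/2)q_I)/3 and q_I = (265 - (1/2)q_D)/3.
Substituting one into the other gives q_D = 1858/35 and q_I = 79.4857.
Total output Q = 928/7, so price P = 273 - (1/2)·(928/7) = 1447/7.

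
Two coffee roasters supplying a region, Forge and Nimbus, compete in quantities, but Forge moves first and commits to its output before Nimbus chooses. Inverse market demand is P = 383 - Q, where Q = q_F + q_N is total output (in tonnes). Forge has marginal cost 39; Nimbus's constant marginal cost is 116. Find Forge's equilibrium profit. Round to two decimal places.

Solve by backward induction. Given q_F, the follower Nimbus maximises π_N = (383 - q_F - q_N)q_N - 116q_N.
Follower FOC: 267 - q_F - 2q_N = 0, so q_N(q_F) = (267 - q_F)/2.
Forge substitutes q_N(q_F) into its own profit: π_F = q_F(383 - q_F - (267 - q_F)/2) - 39q_F = (499/2 - (1/2)q_F)q_F - 39q_F.
Maximising: ∂π_F/∂q_F = 421/2 - q_F = 0, giving q_F = 421/2.
Then q_N = (267 - 421/2)/2 = 113/4.
Price P = 383 - 955/4 = 577/4.
Forge's profit: (577/4 - 39)·(421/2) = 22155.1250.

22155.13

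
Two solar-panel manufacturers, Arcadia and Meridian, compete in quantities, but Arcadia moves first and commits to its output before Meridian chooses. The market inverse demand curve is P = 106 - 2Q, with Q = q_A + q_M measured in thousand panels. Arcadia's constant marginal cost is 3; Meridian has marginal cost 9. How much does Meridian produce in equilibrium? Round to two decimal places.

10.63

The follower Meridian best-responds to any q_A: π_M = (106 - 2Q)q_M - 9q_M.
∂π_M/∂q_M = 97 - 2q_A - 4q_M = 0 gives the reaction function q_M = (97 - 2q_A)/4.
The leader anticipates this reaction. Substituting into P = 106 - 2Q gives P = 115/2 - q_A, so π_A = (115/2 - q_A)q_A - 3q_A.
Maximising: ∂π_A/∂q_A = 109/2 - 2q_A = 0, giving q_A = 109/4.
Then q_M = (97 - 2·(109/4))/4 = 85/8.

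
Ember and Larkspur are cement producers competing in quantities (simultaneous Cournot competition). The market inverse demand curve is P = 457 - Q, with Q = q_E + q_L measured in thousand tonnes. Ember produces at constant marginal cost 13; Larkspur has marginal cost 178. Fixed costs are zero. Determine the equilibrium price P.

Ember's profit: π_E = (457 - Q)q_E - (13q_E). Setting ∂π_E/∂q_E = 0: 444 - 2q_E - (q_L) = 0.
Larkspur's first-order condition: 279 - 2q_L - (q_E) = 0.
So q_E = (444 - q_L)/2 and q_L = (279 - q_E)/2.
Substituting one into the other gives q_E = 203 and q_L = 38.
Total output Q = 241, so price P = 457 - 241 = 216.

216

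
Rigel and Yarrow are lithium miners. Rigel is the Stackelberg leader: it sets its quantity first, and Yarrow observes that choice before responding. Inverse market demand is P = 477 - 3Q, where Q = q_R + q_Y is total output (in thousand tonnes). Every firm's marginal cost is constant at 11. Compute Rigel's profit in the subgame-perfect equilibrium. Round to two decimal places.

Solve by backward induction. Given q_R, the follower Yarrow maximises π_Y = (477 - 3q_R - 3q_Y)q_Y - 11q_Y.
∂π_Y/∂q_Y = 466 - 3q_R - 6q_Y = 0 gives the reaction function q_Y = (466 - 3q_R)/6.
Rigel substitutes q_Y(q_R) into its own profit: π_R = q_R(477 - 3q_R - (466 - 3q_R)/2) - 11q_R = (244 - (3/2)q_R)q_R - 11q_R.
Leader FOC: 233 - 3q_R = 0, so q_R = 233/3.
Then q_Y = (466 - 3·(233/3))/6 = 233/6.
Price P = 477 - 3·(233/2) = 255/2.
Rigel's profit: (255/2 - 11)·(233/3) = 9048.1667.

9048.17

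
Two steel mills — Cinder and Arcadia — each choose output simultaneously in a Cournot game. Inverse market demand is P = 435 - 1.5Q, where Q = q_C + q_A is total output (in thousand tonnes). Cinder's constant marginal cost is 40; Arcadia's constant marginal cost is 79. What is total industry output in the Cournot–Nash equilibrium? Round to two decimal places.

166.89

Cinder's profit: π_C = (435 - 1.5Q)q_C - (40q_C). Setting ∂π_C/∂q_C = 0: 395 - 3q_C - (3/2)(q_A) = 0.
Arcadia's first-order condition: 356 - 3q_A - (3/2)(q_C) = 0.
Rearranging gives the reaction functions q_C = (395 - (3/2)q_A)/3 and q_A = (356 - (3/2)q_C)/3.
Substituting one into the other gives q_C = 868/9 and q_A = 634/9.
Total output Q = 868/9 + 634/9 = 1502/9.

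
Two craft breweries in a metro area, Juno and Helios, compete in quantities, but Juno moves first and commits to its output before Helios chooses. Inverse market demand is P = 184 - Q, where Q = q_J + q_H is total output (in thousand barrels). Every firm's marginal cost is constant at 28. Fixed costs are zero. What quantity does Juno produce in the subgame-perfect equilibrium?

78

The follower Helios best-responds to any q_J: π_H = (184 - Q)q_H - 28q_H.
∂π_H/∂q_H = 156 - q_J - 2q_H = 0 gives the reaction function q_H = (156 - q_J)/2.
Juno substitutes q_H(q_J) into its own profit: π_J = q_J(184 - q_J - (156 - q_J)/2) - 28q_J = (106 - (1/2)q_J)q_J - 28q_J.
Maximising: ∂π_J/∂q_J = 78 - q_J = 0, giving q_J = 78.
Then q_H = (156 - 78)/2 = 39.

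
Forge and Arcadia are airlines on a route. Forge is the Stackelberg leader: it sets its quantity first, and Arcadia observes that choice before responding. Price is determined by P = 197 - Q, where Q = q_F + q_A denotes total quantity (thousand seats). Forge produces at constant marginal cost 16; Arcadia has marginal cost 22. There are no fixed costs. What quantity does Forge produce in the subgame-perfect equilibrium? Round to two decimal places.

93.50

Solve by backward induction. Given q_F, the follower Arcadia maximises π_A = (197 - q_F - q_A)q_A - 22q_A.
∂π_A/∂q_A = 175 - q_F - 2q_A = 0 gives the reaction function q_A = (175 - q_F)/2.
Forge substitutes q_A(q_F) into its own profit: π_F = q_F(197 - q_F - (175 - q_F)/2) - 16q_F = (219/2 - (1/2)q_F)q_F - 16q_F.
The leader's first-order condition 187/2 - q_F = 0 yields q_F = 187/2.
Then q_A = (175 - 187/2)/2 = 163/4.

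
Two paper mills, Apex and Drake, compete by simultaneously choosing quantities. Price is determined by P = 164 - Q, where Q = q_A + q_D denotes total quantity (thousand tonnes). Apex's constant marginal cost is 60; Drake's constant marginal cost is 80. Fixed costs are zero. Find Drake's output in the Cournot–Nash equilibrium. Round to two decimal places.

21.33

Apex's profit: π_A = (164 - Q)q_A - (60q_A). Setting ∂π_A/∂q_A = 0: 104 - 2q_A - (q_D) = 0.
Drake's first-order condition: 84 - 2q_D - (q_A) = 0.
Rearranging gives the reaction functions q_A = (104 - q_D)/2 and q_D = (84 - q_A)/2.
Solving the pair: q_A = 124/3, q_D = 64/3.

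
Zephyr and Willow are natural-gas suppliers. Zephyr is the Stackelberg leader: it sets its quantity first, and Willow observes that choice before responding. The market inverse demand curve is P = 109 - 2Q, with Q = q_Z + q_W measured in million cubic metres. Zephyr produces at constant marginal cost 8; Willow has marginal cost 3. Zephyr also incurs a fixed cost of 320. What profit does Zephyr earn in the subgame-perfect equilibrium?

Solve by backward induction. Given q_Z, the follower Willow maximises π_W = (109 - 2q_Z - 2q_W)q_W - 3q_W.
Setting the follower's marginal profit to zero, 106 - 2q_Z - 4q_W = 0, i.e. q_W = (106 - 2q_Z)/4.
The leader anticipates this reaction. Substituting into P = 109 - 2Q gives P = 56 - q_Z, so π_Z = (56 - q_Z)q_Z - 8q_Z.
The leader's first-order condition 48 - 2q_Z = 0 yields q_Z = 24.
Then q_W = (106 - 2·24)/4 = 29/2.
Price P = 109 - 2·(77/2) = 32.
Zephyr's profit: (32 - 8)·24 - 320 = 256.

256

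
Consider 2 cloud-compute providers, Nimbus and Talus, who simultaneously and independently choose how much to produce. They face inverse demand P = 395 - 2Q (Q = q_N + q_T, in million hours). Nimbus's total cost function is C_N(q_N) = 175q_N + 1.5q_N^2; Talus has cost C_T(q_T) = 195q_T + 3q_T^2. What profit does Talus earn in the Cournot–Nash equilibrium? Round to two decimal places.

Nimbus's profit: π_N = (395 - 2Q)q_N - (175q_N + (3/2)q_N²). Setting ∂π_N/∂q_N = 0: 220 - 7q_N - 2(q_T) = 0.
Talus's profit: π_T = (395 - 2Q)q_T - (195q_T + 3q_T²). Setting ∂π_T/∂q_T = 0: 200 - 10q_T - 2(q_N) = 0.
So q_N = (220 - 2q_T)/7 and q_T = (200 - 2q_N)/10.
Substituting one into the other gives q_N = 300/11 and q_T = 160/11.
Price P = 395 - 2·(460/11) = 311.3636.
Talus's profit: 311.3636·(160/11) - 195·(160/11) - 3(160/11)² = 1057.8512.

1057.85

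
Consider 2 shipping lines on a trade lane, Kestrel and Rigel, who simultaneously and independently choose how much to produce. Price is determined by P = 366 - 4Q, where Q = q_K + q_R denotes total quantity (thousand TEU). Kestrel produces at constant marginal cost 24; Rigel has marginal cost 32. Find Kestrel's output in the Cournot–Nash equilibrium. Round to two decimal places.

29.17

Kestrel's profit: π_K = (366 - 4Q)q_K - (24q_K). Setting ∂π_K/∂q_K = 0: 342 - 8q_K - 4(q_R) = 0.
Rigel's first-order condition: 334 - 8q_R - 4(q_K) = 0.
Rearranging gives the reaction functions q_K = (342 - 4q_R)/8 and q_R = (334 - 4q_K)/8.
Solving the pair: q_K = 175/6, q_R = 163/6.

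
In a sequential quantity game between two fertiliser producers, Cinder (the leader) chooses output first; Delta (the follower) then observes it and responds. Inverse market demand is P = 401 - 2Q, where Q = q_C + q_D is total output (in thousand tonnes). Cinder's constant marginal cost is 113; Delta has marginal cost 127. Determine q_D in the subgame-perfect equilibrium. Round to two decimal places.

Solve by backward induction. Given q_C, the follower Delta maximises π_D = (401 - 2q_C - 2q_D)q_D - 127q_D.
∂π_D/∂q_D = 274 - 2q_C - 4q_D = 0 gives the reaction function q_D = (274 - 2q_C)/4.
Cinder substitutes q_D(q_C) into its own profit: π_C = q_C(401 - 2q_C - (274 - 2q_C)/2) - 113q_C = (264 - q_C)q_C - 113q_C.
Maximising: ∂π_C/∂q_C = 151 - 2q_C = 0, giving q_C = 151/2.
Then q_D = (274 - 2·(151/2))/4 = 123/4.

30.75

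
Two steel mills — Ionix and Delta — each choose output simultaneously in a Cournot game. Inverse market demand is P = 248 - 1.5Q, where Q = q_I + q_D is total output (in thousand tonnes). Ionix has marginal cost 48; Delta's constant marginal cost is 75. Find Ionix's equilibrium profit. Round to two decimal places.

Ionix's profit: π_I = (248 - 1.5Q)q_I - (48q_I). Setting ∂π_I/∂q_I = 0: 200 - 3q_I - (3/2)(q_D) = 0.
Delta's profit: π_D = (248 - 1.5Q)q_D - (75q_D). Setting ∂π_D/∂q_D = 0: 173 - 3q_D - (3/2)(q_I) = 0.
Rearranging gives the reaction functions q_I = (200 - (3/2)q_D)/3 and q_D = (173 - (3/2)q_I)/3.
Substituting one into the other gives q_I = 454/9 and q_D = 292/9.
Price P = 248 - (3/2)·(746/9) = 371/3.
Ionix's profit: (371/3 - 48)·(454/9) = 3816.9630.

3816.96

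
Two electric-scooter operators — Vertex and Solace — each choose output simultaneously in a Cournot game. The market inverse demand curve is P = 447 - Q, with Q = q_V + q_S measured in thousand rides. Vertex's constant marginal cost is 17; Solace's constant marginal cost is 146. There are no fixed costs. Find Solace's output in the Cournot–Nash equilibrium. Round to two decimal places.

57.33

Vertex's profit: π_V = (447 - Q)q_V - (17q_V). Setting ∂π_V/∂q_V = 0: 430 - 2q_V - (q_S) = 0.
Solace's profit: π_S = (447 - Q)q_S - (146q_S). Setting ∂π_S/∂q_S = 0: 301 - 2q_S - (q_V) = 0.
Best responses: q_V = (430 - q_S)/2, q_S = (301 - q_V)/2.
Substituting one into the other gives q_V = 559/3 and q_S = 172/3.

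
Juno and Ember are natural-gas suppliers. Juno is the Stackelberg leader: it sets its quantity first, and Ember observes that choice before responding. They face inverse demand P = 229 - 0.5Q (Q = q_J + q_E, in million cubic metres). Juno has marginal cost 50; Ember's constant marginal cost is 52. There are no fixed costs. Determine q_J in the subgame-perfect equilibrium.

181

Solve by backward induction. Given q_J, the follower Ember maximises π_E = (229 - (1/2)q_J - (1/2)q_E)q_E - 52q_E.
Setting the follower's marginal profit to zero, 177 - (1/2)q_J - q_E = 0, i.e. q_E = (177 - (1/2)q_J).
Juno substitutes q_E(q_J) into its own profit: π_J = q_J(229 - (1/2)q_J - (177 - (1/2)q_J)/2) - 50q_J = (281/2 - (1/4)q_J)q_J - 50q_J.
Leader FOC: 181/2 - (1/2)q_J = 0, so q_J = 181.
Then q_E = (177 - (1/2)·181) = 173/2.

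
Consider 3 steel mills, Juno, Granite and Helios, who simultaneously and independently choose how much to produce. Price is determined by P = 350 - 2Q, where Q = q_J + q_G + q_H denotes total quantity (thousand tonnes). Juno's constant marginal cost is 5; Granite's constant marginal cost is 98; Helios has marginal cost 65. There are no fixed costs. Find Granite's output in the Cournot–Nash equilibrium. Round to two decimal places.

15.75

Juno's profit: π_J = (350 - 2Q)q_J - (5q_J). Setting ∂π_J/∂q_J = 0: 345 - 4q_J - 2(q_G + q_H) = 0.
Granite's first-order condition: 252 - 4q_G - 2(q_J + q_H) = 0.
Helios's first-order condition: 285 - 4q_H - 2(q_J + q_G) = 0.
Summing all 3 equations gives 882 − 8Q = 0, hence Q = 441/4.
Back-substituting: q_J = (345 − 441/2)/2 = 249/4, q_G = (252 − 441/2)/2 = 63/4, q_H = (285 − 441/2)/2 = 129/4.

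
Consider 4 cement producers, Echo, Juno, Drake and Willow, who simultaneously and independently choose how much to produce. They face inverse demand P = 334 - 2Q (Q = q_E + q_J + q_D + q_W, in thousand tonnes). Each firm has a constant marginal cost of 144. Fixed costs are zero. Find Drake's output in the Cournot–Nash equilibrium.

A representative firm's profit is π_i = q_i(334 - 2Q) - 144q_i.
First-order condition (treating rivals' output as given): 190 - 4q_i - 2·Σ_{j≠i} q_j = 0.
By symmetry each firm produces the same amount; substituting Σ_{j≠i} q_j = 3q_i yields q_i = 190/10 = 19.

19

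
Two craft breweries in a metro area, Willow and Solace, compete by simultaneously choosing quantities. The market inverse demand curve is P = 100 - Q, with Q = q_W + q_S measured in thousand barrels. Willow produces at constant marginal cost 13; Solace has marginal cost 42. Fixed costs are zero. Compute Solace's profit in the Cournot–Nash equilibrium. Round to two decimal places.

93.44

Willow's profit: π_W = (100 - Q)q_W - (13q_W). Setting ∂π_W/∂q_W = 0: 87 - 2q_W - (q_S) = 0.
Solace's first-order condition: 58 - 2q_S - (q_W) = 0.
Rearranging gives the reaction functions q_W = (87 - q_S)/2 and q_S = (58 - q_W)/2.
Substituting one into the other gives q_W = 116/3 and q_S = 29/3.
Price P = 100 - 145/3 = 155/3.
Solace's profit: (155/3 - 42)·(29/3) = 841/9.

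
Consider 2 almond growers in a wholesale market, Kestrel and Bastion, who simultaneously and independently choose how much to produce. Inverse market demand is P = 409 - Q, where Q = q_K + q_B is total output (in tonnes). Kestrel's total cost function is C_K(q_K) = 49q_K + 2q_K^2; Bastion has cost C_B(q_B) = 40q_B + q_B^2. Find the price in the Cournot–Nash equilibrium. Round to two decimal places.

Kestrel's profit: π_K = (409 - Q)q_K - (49q_K + 2q_K²). Setting ∂π_K/∂q_K = 0: 360 - 6q_K - (q_B) = 0.
Bastion's first-order condition: 369 - 4q_B - (q_K) = 0.
Best responses: q_K = (360 - q_B)/6, q_B = (369 - q_K)/4.
Solving the pair: q_K = 1071/23, q_B = 1854/23.
Total output Q = 127.1739, so price P = 409 - 127.1739 = 281.8261.

281.83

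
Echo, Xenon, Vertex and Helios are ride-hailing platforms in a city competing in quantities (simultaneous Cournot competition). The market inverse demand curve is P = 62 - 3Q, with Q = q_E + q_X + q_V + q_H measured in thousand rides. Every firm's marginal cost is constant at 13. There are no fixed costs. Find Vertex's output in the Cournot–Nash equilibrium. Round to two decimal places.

3.27

Each firm earns π_i = (62 - 3Q)q_i - 13q_i.
Setting ∂π_i/∂q_i = 0 with rivals' quantities fixed: 49 - 6q_i - 3·Σ_{j≠i} q_j = 0.
With identical firms every q_j equals q_i, so Σ_{j≠i} q_j = 3q_i and 49 = 15q_i, giving q_i = 49/15.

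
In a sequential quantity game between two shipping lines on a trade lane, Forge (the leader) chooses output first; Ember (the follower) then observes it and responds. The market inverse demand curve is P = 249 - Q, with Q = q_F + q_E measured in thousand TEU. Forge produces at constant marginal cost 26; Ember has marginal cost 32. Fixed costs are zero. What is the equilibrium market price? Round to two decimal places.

83.25

Solve by backward induction. Given q_F, the follower Ember maximises π_E = (249 - q_F - q_E)q_E - 32q_E.
Follower FOC: 217 - q_F - 2q_E = 0, so q_E(q_F) = (217 - q_F)/2.
The leader anticipates this reaction. Substituting into P = 249 - Q gives P = 281/2 - (1/2)q_F, so π_F = (281/2 - (1/2)q_F)q_F - 26q_F.
Leader FOC: 229/2 - q_F = 0, so q_F = 229/2.
Then q_E = (217 - 229/2)/2 = 205/4.
Total output Q = 663/4, so price P = 249 - 663/4 = 333/4.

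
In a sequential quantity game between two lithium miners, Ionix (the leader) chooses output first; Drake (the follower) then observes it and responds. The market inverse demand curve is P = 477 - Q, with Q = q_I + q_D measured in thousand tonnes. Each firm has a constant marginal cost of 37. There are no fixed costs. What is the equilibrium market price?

147

Solve by backward induction. Given q_I, the follower Drake maximises π_D = (477 - q_I - q_D)q_D - 37q_D.
∂π_D/∂q_D = 440 - q_I - 2q_D = 0 gives the reaction function q_D = (440 - q_I)/2.
The leader anticipates this reaction. Substituting into P = 477 - Q gives P = 257 - (1/2)q_I, so π_I = (257 - (1/2)q_I)q_I - 37q_I.
Maximising: ∂π_I/∂q_I = 220 - q_I = 0, giving q_I = 220.
Then q_D = (440 - 220)/2 = 110.
Total output Q = 330, so price P = 477 - 330 = 147.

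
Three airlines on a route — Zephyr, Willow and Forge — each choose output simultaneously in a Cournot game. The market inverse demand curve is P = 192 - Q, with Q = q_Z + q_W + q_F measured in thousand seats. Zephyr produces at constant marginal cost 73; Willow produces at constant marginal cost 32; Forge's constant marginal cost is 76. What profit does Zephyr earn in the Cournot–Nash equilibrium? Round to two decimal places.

410.06

Zephyr's profit: π_Z = (192 - Q)q_Z - (73q_Z). Setting ∂π_Z/∂q_Z = 0: 119 - 2q_Z - (q_W + q_F) = 0.
Willow's profit: π_W = (192 - Q)q_W - (32q_W). Setting ∂π_W/∂q_W = 0: 160 - 2q_W - (q_Z + q_F) = 0.
Forge's first-order condition: 116 - 2q_F - (q_Z + q_W) = 0.
Adding the 3 first-order conditions: 395 − 4Q = 0, so Q = 395/4.
Back-substituting: q_Z = (119 − 395/4) = 81/4, q_W = (160 − 395/4) = 245/4, q_F = (116 − 395/4) = 69/4.
Price P = 192 - 395/4 = 373/4.
Zephyr's profit: (373/4 - 73)·(81/4) = 410.0625.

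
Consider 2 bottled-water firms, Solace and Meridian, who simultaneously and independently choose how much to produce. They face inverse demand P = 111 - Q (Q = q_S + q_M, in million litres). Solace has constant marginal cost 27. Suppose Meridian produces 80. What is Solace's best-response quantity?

2

With the rival's output fixed at 80, Solace's profit is π_S = (111 - 80 - q_S)q_S - (27q_S) = (31 - q_S)q_S - (27q_S).
∂π_S/∂q_S = 4 - 2q_S = 0, so q_S = 2.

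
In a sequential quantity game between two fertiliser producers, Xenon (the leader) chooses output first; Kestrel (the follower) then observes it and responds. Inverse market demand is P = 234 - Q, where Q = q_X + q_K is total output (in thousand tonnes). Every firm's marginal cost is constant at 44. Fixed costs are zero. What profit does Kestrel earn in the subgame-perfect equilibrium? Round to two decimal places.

Solve by backward induction. Given q_X, the follower Kestrel maximises π_K = (234 - q_X - q_K)q_K - 44q_K.
∂π_K/∂q_K = 190 - q_X - 2q_K = 0 gives the reaction function q_K = (190 - q_X)/2.
The leader anticipates this reaction. Substituting into P = 234 - Q gives P = 139 - (1/2)q_X, so π_X = (139 - (1/2)q_X)q_X - 44q_X.
Leader FOC: 95 - q_X = 0, so q_X = 95.
Then q_K = (190 - 95)/2 = 95/2.
Price P = 234 - 285/2 = 183/2.
Kestrel's profit: (183/2 - 44)·(95/2) = 2256.2500.

2256.25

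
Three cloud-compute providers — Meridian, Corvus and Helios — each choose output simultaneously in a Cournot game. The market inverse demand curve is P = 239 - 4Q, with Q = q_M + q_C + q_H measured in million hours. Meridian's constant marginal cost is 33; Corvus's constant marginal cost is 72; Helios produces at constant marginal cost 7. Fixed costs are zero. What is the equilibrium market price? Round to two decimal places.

87.75

Meridian's profit: π_M = (239 - 4Q)q_M - (33q_M). Setting ∂π_M/∂q_M = 0: 206 - 8q_M - 4(q_C + q_H) = 0.
Corvus's first-order condition: 167 - 8q_C - 4(q_M + q_H) = 0.
Helios's profit: π_H = (239 - 4Q)q_H - (7q_H). Setting ∂π_H/∂q_H = 0: 232 - 8q_H - 4(q_M + q_C) = 0.
Summing all 3 equations gives 605 − 16Q = 0, hence Q = 605/16.
Back-substituting: q_M = (206 − 605/4)/4 = 219/16, q_C = (167 − 605/4)/4 = 63/16, q_H = (232 − 605/4)/4 = 323/16.
Total output Q = 605/16, so price P = 239 - 4·(605/16) = 351/4.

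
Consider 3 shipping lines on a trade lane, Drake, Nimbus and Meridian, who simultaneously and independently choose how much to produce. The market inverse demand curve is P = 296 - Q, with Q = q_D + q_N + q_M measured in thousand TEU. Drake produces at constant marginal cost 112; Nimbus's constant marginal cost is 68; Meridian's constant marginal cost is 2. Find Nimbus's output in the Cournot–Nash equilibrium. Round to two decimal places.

51.50

Drake's profit: π_D = (296 - Q)q_D - (112q_D). Setting ∂π_D/∂q_D = 0: 184 - 2q_D - (q_N + q_M) = 0.
Nimbus's first-order condition: 228 - 2q_N - (q_D + q_M) = 0.
Meridian's profit: π_M = (296 - Q)q_M - (2q_M). Setting ∂π_M/∂q_M = 0: 294 - 2q_M - (q_D + q_N) = 0.
Adding the 3 conditions: 706 − 2Q − 2Q = 0, i.e. Q = 353/2.
Back-substituting: q_D = (184 − 353/2) = 15/2, q_N = (228 − 353/2) = 103/2, q_M = (294 − 353/2) = 235/2.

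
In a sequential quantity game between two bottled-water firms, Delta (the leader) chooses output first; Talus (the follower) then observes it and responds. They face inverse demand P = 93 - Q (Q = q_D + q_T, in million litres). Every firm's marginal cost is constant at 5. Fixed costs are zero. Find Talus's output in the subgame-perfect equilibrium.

The follower Talus best-responds to any q_D: π_T = (93 - Q)q_T - 5q_T.
Setting the follower's marginal profit to zero, 88 - q_D - 2q_T = 0, i.e. q_T = (88 - q_D)/2.
The leader anticipates this reaction. Substituting into P = 93 - Q gives P = 49 - (1/2)q_D, so π_D = (49 - (1/2)q_D)q_D - 5q_D.
Leader FOC: 44 - q_D = 0, so q_D = 44.
Then q_T = (88 - 44)/2 = 22.

22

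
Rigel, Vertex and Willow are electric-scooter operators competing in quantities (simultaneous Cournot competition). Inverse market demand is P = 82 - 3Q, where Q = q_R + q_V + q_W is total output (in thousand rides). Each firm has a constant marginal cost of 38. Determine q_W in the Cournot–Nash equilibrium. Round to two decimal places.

3.67

A representative firm's profit is π_i = q_i(82 - 3Q) - 38q_i.
First-order condition (treating rivals' output as given): 44 - 6q_i - 3·Σ_{j≠i} q_j = 0.
By symmetry each firm produces the same amount; substituting Σ_{j≠i} q_j = 2q_i yields q_i = 44/12 = 11/3.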